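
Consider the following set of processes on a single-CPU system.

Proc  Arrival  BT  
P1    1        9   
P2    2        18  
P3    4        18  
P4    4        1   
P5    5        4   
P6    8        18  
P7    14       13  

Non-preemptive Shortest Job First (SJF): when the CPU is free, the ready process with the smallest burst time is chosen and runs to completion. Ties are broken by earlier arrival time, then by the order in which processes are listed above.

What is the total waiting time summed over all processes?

137

Schedule: | idle 0-1 | P1 1-10 | P4 10-11 | P5 11-15 | P7 15-28 | P2 28-46 | P3 46-64 | P6 64-82 |
Completion: P1=10  P2=46  P3=64  P4=11  P5=15  P6=82  P7=28
Turnaround (C−A): P1=9  P2=44  P3=60  P4=7  P5=10  P6=74  P7=14
Waiting = turnaround − burst: P1=0, P2=26, P3=42, P4=6, P5=6, P6=56, P7=1
Total waiting = 0 + 26 + 42 + 6 + 6 + 56 + 1 = 137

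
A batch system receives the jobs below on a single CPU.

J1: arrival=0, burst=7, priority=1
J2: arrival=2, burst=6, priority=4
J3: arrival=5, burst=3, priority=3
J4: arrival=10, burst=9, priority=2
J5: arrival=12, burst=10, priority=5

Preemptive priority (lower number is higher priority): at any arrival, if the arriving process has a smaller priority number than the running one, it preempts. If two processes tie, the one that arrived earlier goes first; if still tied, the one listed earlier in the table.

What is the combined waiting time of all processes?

Schedule: | J1 0-7 | J3 7-10 | J4 10-19 | J2 19-25 | J5 25-35 |
Completion: J1=7  J2=25  J3=10  J4=19  J5=35
Turnaround (C−A): J1=7  J2=23  J3=5  J4=9  J5=23
Waiting = turnaround − burst: J1=0, J2=17, J3=2, J4=0, J5=13
Total waiting = 0 + 17 + 2 + 0 + 13 = 32

32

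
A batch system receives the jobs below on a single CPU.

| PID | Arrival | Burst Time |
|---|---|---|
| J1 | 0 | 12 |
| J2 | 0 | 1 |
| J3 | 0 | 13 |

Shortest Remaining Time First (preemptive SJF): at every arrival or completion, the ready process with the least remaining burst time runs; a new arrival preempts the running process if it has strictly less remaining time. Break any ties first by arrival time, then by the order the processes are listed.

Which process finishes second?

Schedule: | J2 0-1 | J1 1-13 | J3 13-26 |
Completion: J1=13  J2=1  J3=26
Turnaround (C−A): J1=13  J2=1  J3=26
Finish order: J2 → J1 → J3

J1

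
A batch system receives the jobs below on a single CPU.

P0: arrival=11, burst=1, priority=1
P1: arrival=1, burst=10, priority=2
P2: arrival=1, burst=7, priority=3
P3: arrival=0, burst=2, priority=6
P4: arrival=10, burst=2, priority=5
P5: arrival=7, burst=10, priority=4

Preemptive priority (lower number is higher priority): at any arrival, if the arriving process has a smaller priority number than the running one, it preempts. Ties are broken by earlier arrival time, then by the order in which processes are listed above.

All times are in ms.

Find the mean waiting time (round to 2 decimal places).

Timeline: | P3 0-1 | P1 1-11 | P0 11-12 | P2 12-19 | P5 19-29 | P4 29-31 | P3 31-32 |
Completion: P0=12  P1=11  P2=19  P3=32  P4=31  P5=29
Waiting times: P0=0, P1=0, P2=11, P3=30, P4=19, P5=12
Average waiting = (0+0+11+30+19+12) / 6 = 72/6 = 12.00

12.00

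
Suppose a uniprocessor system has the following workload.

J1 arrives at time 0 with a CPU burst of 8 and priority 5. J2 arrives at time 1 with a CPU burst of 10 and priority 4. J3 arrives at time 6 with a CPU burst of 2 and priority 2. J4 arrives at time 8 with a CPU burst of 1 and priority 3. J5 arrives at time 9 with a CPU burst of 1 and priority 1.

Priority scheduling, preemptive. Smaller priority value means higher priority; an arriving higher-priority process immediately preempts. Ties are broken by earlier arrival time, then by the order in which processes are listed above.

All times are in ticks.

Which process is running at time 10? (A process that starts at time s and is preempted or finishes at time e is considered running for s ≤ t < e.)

Schedule: | J1 0-1 | J2 1-6 | J3 6-8 | J4 8-9 | J5 9-10 | J2 10-15 | J1 15-22 |
Completion: J1=22  J2=15  J3=8  J4=9  J5=10
Turnaround (C−A): J1=22  J2=14  J3=2  J4=1  J5=1

J2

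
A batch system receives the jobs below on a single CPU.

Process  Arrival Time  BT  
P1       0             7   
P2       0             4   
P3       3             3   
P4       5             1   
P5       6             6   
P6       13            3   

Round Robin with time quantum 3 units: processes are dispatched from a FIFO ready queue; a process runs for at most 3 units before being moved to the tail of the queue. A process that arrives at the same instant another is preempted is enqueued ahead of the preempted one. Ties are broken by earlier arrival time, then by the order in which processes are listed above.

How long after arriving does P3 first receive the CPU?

Timeline: | P1 0-3 | P2 3-6 | P3 6-9 | P1 9-12 | P4 12-13 | P5 13-16 | P2 16-17 | P1 17-18 | P6 18-21 | P5 21-24 |
Completion: P1=18  P2=17  P3=9  P4=13  P5=24  P6=21
Turnaround (C−A): P1=18  P2=17  P3=6  P4=8  P5=18  P6=8
Response(P3) = first start − arrival = 6 − 3 = 3

3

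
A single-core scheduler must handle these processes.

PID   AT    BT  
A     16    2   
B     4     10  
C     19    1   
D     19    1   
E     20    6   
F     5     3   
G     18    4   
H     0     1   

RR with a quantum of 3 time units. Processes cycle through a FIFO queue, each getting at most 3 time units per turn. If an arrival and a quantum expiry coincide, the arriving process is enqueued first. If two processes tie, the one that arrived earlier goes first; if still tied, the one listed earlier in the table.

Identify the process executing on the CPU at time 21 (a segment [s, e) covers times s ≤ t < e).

Timeline: | H 0-1 | idle 1-4 | B 4-7 | F 7-10 | B 10-16 | A 16-18 | B 18-19 | G 19-22 | C 22-23 | D 23-24 | E 24-27 | G 27-28 | E 28-31 |
Completion: A=18  B=19  C=23  D=24  E=31  F=10  G=28  H=1

G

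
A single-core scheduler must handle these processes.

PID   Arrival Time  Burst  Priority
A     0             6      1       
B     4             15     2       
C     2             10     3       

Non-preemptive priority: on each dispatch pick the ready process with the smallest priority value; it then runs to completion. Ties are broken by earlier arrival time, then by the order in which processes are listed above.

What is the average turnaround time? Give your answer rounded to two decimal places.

17.33

Timeline: | A 0-6 | B 6-21 | C 21-31 |
Completion: A=6  B=21  C=31
Turnaround times: A=6, B=17, C=29
Average turnaround = (6+17+29) / 3 = 52/3 = 17.33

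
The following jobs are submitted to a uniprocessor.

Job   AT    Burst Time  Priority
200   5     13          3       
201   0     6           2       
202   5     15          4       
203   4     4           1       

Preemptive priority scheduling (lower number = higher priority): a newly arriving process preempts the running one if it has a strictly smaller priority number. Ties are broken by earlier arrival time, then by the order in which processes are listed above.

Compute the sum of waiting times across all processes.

27

Gantt: | 201 0-4 | 203 4-8 | 201 8-10 | 200 10-23 | 202 23-38 |
Completion: 200=23  201=10  202=38  203=8
Turnaround (C−A): 200=18  201=10  202=33  203=4
Waiting = turnaround − burst: 200=5, 201=4, 202=18, 203=0
Total waiting = 5 + 4 + 18 + 0 = 27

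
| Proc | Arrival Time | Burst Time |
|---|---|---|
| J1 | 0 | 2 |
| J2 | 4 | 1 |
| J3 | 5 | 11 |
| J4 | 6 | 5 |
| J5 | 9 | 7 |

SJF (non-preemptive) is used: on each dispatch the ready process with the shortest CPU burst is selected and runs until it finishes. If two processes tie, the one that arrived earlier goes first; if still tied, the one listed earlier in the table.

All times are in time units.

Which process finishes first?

Gantt: | J1 0-2 | idle 2-4 | J2 4-5 | J3 5-16 | J4 16-21 | J5 21-28 |
Completion: J1=2  J2=5  J3=16  J4=21  J5=28
Turnaround (C−A): J1=2  J2=1  J3=11  J4=15  J5=19
Finish order: J1 → J2 → J3 → J4 → J5

J1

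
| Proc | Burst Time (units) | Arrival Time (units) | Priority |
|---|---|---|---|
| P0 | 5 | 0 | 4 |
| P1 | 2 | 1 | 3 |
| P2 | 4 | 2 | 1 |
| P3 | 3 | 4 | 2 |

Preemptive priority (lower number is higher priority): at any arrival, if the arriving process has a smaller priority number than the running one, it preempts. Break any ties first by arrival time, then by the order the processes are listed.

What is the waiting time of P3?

2

Schedule: | P0 0-1 | P1 1-2 | P2 2-6 | P3 6-9 | P1 9-10 | P0 10-14 |
Completion: P0=14  P1=10  P2=6  P3=9
Turnaround (C−A): P0=14  P1=9  P2=4  P3=5
Waiting(P3) = turnaround − burst = 5 − 3 = 2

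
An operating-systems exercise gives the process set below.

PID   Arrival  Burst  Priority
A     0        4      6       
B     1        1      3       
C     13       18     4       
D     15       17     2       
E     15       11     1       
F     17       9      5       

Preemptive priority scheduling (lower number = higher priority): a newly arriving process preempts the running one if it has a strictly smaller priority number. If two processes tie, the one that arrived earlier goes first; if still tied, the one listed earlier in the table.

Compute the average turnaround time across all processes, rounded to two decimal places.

23.67

Schedule: | A 0-1 | B 1-2 | A 2-5 | idle 5-13 | C 13-15 | E 15-26 | D 26-43 | C 43-59 | F 59-68 |
Completion: A=5  B=2  C=59  D=43  E=26  F=68
Turnaround (C−A): A=5  B=1  C=46  D=28  E=11  F=51
Turnaround times: A=5, B=1, C=46, D=28, E=11, F=51
Average turnaround = (5+1+46+28+11+51) / 6 = 142/6 = 23.67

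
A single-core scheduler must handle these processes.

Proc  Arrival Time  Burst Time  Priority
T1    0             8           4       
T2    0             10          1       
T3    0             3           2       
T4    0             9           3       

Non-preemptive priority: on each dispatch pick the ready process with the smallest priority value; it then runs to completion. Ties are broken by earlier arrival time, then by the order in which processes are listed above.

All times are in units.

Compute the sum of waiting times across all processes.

45

Timeline: | T2 0-10 | T3 10-13 | T4 13-22 | T1 22-30 |
Completion: T1=30  T2=10  T3=13  T4=22
Turnaround (C−A): T1=30  T2=10  T3=13  T4=22
Waiting = turnaround − burst: T1=22, T2=0, T3=10, T4=13
Total waiting = 22 + 0 + 10 + 13 = 45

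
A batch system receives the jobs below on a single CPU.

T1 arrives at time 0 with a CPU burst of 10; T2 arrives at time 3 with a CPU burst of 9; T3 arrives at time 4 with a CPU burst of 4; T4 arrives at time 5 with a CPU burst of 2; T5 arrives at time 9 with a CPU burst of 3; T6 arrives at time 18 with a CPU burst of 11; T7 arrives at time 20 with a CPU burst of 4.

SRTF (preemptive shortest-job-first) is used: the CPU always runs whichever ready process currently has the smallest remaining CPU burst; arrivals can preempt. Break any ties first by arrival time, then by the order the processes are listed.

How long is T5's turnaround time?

4

Timeline: | T1 0-4 | T3 4-5 | T4 5-7 | T3 7-10 | T5 10-13 | T1 13-19 | T2 19-20 | T7 20-24 | T2 24-32 | T6 32-43 |
Completion: T1=19  T2=32  T3=10  T4=7  T5=13  T6=43  T7=24
Turnaround(T5) = completion − arrival = 13 − 9 = 4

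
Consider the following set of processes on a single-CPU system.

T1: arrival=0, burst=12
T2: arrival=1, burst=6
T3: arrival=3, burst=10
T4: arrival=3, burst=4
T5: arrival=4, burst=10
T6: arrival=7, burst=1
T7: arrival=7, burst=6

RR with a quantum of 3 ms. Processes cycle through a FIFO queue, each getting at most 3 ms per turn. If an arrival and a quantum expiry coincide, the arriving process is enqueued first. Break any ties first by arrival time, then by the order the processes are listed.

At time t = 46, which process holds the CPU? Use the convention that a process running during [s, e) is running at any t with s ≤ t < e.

T5

Gantt: | T1 0-3 | T2 3-6 | T3 6-9 | T4 9-12 | T1 12-15 | T5 15-18 | T2 18-21 | T6 21-22 | T7 22-25 | T3 25-28 | T4 28-29 | T1 29-32 | T5 32-35 | T7 35-38 | T3 38-41 | T1 41-44 | T5 44-47 | T3 47-48 | T5 48-49 |
Completion: T1=44  T2=21  T3=48  T4=29  T5=49  T6=22  T7=38
Turnaround (C−A): T1=44  T2=20  T3=45  T4=26  T5=45  T6=15  T7=31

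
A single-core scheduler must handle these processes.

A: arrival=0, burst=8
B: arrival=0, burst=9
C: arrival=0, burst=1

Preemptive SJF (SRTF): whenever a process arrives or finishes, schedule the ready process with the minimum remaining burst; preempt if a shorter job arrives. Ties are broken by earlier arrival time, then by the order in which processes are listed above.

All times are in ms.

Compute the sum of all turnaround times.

28

Timeline: | C 0-1 | A 1-9 | B 9-18 |
Completion: A=9  B=18  C=1
Turnaround (C−A): A=9  B=18  C=1
Turnaround = completion − arrival: A=9, B=18, C=1
Total turnaround = 9 + 18 + 1 = 28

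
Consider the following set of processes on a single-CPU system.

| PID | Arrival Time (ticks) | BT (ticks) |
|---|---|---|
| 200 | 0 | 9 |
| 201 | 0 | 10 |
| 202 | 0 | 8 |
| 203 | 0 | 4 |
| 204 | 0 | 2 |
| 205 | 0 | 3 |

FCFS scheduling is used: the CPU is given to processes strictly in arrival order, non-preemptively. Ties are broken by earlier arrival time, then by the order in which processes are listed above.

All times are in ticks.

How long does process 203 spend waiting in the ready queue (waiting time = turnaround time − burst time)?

27

Gantt: | 200 0-9 | 201 9-19 | 202 19-27 | 203 27-31 | 204 31-33 | 205 33-36 |
Completion: 200=9  201=19  202=27  203=31  204=33  205=36
Waiting(203) = turnaround − burst = 31 − 4 = 27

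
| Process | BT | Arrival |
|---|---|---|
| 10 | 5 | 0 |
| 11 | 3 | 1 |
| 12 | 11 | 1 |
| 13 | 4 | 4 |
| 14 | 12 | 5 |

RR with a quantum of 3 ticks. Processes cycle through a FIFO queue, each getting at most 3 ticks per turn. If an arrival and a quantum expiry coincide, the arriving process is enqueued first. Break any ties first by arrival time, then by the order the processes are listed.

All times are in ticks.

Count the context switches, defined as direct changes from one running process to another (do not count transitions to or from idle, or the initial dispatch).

Schedule: | 10 0-3 | 11 3-6 | 12 6-9 | 10 9-11 | 13 11-14 | 14 14-17 | 12 17-20 | 13 20-21 | 14 21-24 | 12 24-27 | 14 27-30 | 12 30-32 | 14 32-35 |
Completion: 10=11  11=6  12=32  13=21  14=35
Turnaround (C−A): 10=11  11=5  12=31  13=17  14=30

12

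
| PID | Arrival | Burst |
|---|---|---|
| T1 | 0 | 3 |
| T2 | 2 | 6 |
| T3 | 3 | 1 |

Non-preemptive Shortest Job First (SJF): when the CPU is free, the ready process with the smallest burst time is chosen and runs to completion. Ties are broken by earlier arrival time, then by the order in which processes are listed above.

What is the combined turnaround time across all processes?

Gantt: | T1 0-3 | T3 3-4 | T2 4-10 |
Completion: T1=3  T2=10  T3=4
Turnaround (C−A): T1=3  T2=8  T3=1
Turnaround = completion − arrival: T1=3, T2=8, T3=1
Total turnaround = 3 + 8 + 1 = 12

12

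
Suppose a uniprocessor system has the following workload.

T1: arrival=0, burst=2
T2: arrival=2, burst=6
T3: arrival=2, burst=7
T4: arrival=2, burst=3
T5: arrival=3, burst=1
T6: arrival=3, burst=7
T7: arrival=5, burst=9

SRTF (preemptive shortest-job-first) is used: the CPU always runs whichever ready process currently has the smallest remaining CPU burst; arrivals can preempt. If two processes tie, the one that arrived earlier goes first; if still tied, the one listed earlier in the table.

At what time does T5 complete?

Timeline: | T1 0-2 | T4 2-3 | T5 3-4 | T4 4-6 | T2 6-12 | T3 12-19 | T6 19-26 | T7 26-35 |
Completion: T1=2  T2=12  T3=19  T4=6  T5=4  T6=26  T7=35
Turnaround (C−A): T1=2  T2=10  T3=17  T4=4  T5=1  T6=23  T7=30

4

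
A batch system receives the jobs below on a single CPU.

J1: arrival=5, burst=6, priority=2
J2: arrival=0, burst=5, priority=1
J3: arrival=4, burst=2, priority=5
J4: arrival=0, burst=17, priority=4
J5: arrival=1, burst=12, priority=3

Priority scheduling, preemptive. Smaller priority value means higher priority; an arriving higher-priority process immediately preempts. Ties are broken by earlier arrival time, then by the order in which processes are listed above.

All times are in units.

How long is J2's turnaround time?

5

Timeline: | J2 0-5 | J1 5-11 | J5 11-23 | J4 23-40 | J3 40-42 |
Completion: J1=11  J2=5  J3=42  J4=40  J5=23
Turnaround (C−A): J1=6  J2=5  J3=38  J4=40  J5=22
Turnaround(J2) = completion − arrival = 5 − 0 = 5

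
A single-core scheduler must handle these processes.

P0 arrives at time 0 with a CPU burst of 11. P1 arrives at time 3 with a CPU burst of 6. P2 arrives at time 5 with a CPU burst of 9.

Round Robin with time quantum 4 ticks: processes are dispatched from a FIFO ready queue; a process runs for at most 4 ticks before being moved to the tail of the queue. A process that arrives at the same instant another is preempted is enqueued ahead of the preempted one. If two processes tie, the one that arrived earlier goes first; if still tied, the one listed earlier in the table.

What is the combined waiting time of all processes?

31

Timeline: | P0 0-4 | P1 4-8 | P0 8-12 | P2 12-16 | P1 16-18 | P0 18-21 | P2 21-26 |
Completion: P0=21  P1=18  P2=26
Turnaround (C−A): P0=21  P1=15  P2=21
Waiting = turnaround − burst: P0=10, P1=9, P2=12
Total waiting = 10 + 9 + 12 = 31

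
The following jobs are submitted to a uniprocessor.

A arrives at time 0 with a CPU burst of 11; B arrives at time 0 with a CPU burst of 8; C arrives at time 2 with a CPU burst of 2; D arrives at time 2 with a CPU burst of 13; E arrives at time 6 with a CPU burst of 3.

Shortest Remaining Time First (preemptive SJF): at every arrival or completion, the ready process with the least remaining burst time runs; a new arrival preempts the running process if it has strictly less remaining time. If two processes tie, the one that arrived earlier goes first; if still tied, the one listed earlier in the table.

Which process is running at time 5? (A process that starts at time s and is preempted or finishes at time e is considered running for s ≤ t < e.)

Schedule: | B 0-2 | C 2-4 | B 4-6 | E 6-9 | B 9-13 | A 13-24 | D 24-37 |
Completion: A=24  B=13  C=4  D=37  E=9
Turnaround (C−A): A=24  B=13  C=2  D=35  E=3

B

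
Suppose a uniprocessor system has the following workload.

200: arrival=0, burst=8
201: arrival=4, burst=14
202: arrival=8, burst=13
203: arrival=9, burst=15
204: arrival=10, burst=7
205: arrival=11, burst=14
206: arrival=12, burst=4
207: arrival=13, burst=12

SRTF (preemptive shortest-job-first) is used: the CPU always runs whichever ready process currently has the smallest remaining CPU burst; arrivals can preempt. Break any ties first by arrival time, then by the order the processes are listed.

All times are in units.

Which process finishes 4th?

202

Timeline: | 200 0-8 | 202 8-10 | 204 10-12 | 206 12-16 | 204 16-21 | 202 21-32 | 207 32-44 | 201 44-58 | 205 58-72 | 203 72-87 |
Completion: 200=8  201=58  202=32  203=87  204=21  205=72  206=16  207=44
Turnaround (C−A): 200=8  201=54  202=24  203=78  204=11  205=61  206=4  207=31
Finish order: 200 → 206 → 204 → 202 → 207 → 201 → 205 → 203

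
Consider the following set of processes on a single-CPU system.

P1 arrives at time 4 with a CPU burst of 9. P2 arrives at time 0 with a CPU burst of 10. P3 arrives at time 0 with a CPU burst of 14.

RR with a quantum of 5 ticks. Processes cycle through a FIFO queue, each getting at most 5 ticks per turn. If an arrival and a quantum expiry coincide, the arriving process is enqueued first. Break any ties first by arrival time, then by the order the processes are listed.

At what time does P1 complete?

Timeline: | P2 0-5 | P3 5-10 | P1 10-15 | P2 15-20 | P3 20-25 | P1 25-29 | P3 29-33 |
Completion: P1=29  P2=20  P3=33

29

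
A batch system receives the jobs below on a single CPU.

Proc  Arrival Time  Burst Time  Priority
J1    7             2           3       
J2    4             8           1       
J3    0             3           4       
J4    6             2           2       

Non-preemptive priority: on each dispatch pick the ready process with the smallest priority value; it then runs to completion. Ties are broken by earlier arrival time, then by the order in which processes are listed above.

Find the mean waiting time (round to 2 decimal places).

3.25

Schedule: | J3 0-3 | idle 3-4 | J2 4-12 | J4 12-14 | J1 14-16 |
Completion: J1=16  J2=12  J3=3  J4=14
Turnaround (C−A): J1=9  J2=8  J3=3  J4=8
Waiting times: J1=7, J2=0, J3=0, J4=6
Average waiting = (7+0+0+6) / 4 = 13/4 = 3.25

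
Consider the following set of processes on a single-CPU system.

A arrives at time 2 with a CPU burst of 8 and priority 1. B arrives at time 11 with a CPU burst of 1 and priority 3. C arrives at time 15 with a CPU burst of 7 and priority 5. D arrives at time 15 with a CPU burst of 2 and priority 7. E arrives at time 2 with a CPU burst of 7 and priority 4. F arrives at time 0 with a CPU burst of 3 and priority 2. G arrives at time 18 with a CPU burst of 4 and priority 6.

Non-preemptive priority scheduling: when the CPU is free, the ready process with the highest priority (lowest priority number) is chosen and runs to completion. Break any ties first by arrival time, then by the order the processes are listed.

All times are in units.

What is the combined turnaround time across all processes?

Gantt: | F 0-3 | A 3-11 | B 11-12 | E 12-19 | C 19-26 | G 26-30 | D 30-32 |
Completion: A=11  B=12  C=26  D=32  E=19  F=3  G=30
Turnaround (C−A): A=9  B=1  C=11  D=17  E=17  F=3  G=12
Turnaround = completion − arrival: A=9, B=1, C=11, D=17, E=17, F=3, G=12
Total turnaround = 9 + 1 + 11 + 17 + 17 + 3 + 12 = 70

70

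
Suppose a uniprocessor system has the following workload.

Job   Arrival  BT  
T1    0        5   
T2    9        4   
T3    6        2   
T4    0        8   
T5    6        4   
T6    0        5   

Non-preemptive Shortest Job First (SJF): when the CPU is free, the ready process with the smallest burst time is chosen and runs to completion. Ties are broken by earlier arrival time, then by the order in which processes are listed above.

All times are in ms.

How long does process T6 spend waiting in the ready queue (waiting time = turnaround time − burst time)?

5

Timeline: | T1 0-5 | T6 5-10 | T3 10-12 | T5 12-16 | T2 16-20 | T4 20-28 |
Completion: T1=5  T2=20  T3=12  T4=28  T5=16  T6=10
Turnaround (C−A): T1=5  T2=11  T3=6  T4=28  T5=10  T6=10
Waiting(T6) = turnaround − burst = 10 − 5 = 5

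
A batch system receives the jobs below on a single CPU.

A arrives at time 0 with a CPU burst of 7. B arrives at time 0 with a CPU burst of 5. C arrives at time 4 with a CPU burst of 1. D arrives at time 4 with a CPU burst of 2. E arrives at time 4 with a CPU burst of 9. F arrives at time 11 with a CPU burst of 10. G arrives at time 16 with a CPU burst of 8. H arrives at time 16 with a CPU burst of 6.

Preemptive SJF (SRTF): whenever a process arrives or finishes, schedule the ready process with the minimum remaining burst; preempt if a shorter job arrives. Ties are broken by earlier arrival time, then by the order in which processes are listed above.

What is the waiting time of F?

Gantt: | B 0-5 | C 5-6 | D 6-8 | A 8-15 | E 15-16 | H 16-22 | E 22-30 | G 30-38 | F 38-48 |
Completion: A=15  B=5  C=6  D=8  E=30  F=48  G=38  H=22
Waiting(F) = turnaround − burst = 37 − 10 = 27

27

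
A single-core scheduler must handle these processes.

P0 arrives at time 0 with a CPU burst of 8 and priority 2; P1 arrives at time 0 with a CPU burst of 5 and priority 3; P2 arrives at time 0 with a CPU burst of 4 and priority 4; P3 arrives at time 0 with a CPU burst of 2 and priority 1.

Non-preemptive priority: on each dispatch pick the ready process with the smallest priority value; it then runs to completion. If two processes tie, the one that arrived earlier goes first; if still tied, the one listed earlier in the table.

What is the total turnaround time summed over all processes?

Schedule: | P3 0-2 | P0 2-10 | P1 10-15 | P2 15-19 |
Completion: P0=10  P1=15  P2=19  P3=2
Turnaround (C−A): P0=10  P1=15  P2=19  P3=2
Turnaround = completion − arrival: P0=10, P1=15, P2=19, P3=2
Total turnaround = 10 + 15 + 19 + 2 = 46

46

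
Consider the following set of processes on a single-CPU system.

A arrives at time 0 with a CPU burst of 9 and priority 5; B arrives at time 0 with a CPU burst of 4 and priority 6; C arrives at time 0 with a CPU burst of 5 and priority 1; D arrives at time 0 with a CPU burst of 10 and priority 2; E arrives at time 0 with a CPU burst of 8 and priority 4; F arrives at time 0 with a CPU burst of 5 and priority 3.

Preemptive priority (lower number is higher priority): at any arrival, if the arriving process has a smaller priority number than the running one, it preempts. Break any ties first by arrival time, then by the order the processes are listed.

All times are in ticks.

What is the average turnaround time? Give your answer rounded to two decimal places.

24.33

Timeline: | C 0-5 | D 5-15 | F 15-20 | E 20-28 | A 28-37 | B 37-41 |
Completion: A=37  B=41  C=5  D=15  E=28  F=20
Turnaround (C−A): A=37  B=41  C=5  D=15  E=28  F=20
Turnaround times: A=37, B=41, C=5, D=15, E=28, F=20
Average turnaround = (37+41+5+15+28+20) / 6 = 146/6 = 24.33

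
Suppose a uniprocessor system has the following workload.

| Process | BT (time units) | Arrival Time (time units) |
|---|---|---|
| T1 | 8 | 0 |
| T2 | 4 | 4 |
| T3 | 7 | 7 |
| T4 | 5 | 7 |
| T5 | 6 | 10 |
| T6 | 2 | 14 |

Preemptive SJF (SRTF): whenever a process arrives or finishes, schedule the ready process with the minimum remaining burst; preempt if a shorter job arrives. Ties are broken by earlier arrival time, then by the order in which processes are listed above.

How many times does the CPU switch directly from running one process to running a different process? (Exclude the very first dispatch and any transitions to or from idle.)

Schedule: | T1 0-8 | T2 8-12 | T4 12-14 | T6 14-16 | T4 16-19 | T5 19-25 | T3 25-32 |
Completion: T1=8  T2=12  T3=32  T4=19  T5=25  T6=16
Turnaround (C−A): T1=8  T2=8  T3=25  T4=12  T5=15  T6=2

6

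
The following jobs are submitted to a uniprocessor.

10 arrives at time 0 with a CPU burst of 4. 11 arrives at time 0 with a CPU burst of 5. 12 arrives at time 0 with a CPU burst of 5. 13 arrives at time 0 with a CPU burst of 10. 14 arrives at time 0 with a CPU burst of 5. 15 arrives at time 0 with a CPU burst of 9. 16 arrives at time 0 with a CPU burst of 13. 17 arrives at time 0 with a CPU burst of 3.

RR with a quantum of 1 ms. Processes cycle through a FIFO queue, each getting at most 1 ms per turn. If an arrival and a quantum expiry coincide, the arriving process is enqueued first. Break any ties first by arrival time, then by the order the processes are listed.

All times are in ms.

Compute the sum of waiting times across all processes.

247

Timeline: | 10 0-1 | 11 1-2 | 12 2-3 | 13 3-4 | 14 4-5 | 15 5-6 | 16 6-7 | 17 7-8 | 10 8-9 | 11 9-10 | 12 10-11 | 13 11-12 | 14 12-13 | 15 13-14 | 16 14-15 | 17 15-16 | 10 16-17 | 11 17-18 | 12 18-19 | 13 19-20 | 14 20-21 | 15 21-22 | 16 22-23 | 17 23-24 | 10 24-25 | 11 25-26 | 12 26-27 | 13 27-28 | 14 28-29 | 15 29-30 | 16 30-31 | 11 31-32 | 12 32-33 | 13 33-34 | 14 34-35 | 15 35-36 | 16 36-37 | 13 37-38 | 15 38-39 | 16 39-40 | 13 40-41 | 15 41-42 | 16 42-43 | 13 43-44 | 15 44-45 | 16 45-46 | 13 46-47 | 15 47-48 | 16 48-49 | 13 49-50 | 16 50-54 |
Completion: 10=25  11=32  12=33  13=50  14=35  15=48  16=54  17=24
Turnaround (C−A): 10=25  11=32  12=33  13=50  14=35  15=48  16=54  17=24
Waiting = turnaround − burst: 10=21, 11=27, 12=28, 13=40, 14=30, 15=39, 16=41, 17=21
Total waiting = 21 + 27 + 28 + 40 + 30 + 39 + 41 + 21 = 247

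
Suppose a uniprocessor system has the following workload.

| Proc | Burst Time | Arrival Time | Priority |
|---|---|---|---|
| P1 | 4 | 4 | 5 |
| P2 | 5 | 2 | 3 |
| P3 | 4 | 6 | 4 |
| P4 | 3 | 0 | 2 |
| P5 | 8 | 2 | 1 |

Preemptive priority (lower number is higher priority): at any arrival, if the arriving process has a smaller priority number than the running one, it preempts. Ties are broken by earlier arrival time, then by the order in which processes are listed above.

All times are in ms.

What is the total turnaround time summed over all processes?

Timeline: | P4 0-2 | P5 2-10 | P4 10-11 | P2 11-16 | P3 16-20 | P1 20-24 |
Completion: P1=24  P2=16  P3=20  P4=11  P5=10
Turnaround (C−A): P1=20  P2=14  P3=14  P4=11  P5=8
Turnaround = completion − arrival: P1=20, P2=14, P3=14, P4=11, P5=8
Total turnaround = 20 + 14 + 14 + 11 + 8 = 67

67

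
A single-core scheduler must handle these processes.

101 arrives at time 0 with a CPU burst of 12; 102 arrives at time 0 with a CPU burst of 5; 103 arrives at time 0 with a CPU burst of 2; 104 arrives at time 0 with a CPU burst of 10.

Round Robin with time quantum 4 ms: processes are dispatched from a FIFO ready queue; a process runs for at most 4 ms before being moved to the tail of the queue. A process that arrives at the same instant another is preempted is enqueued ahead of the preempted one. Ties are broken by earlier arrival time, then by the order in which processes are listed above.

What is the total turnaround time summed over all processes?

85

Schedule: | 101 0-4 | 102 4-8 | 103 8-10 | 104 10-14 | 101 14-18 | 102 18-19 | 104 19-23 | 101 23-27 | 104 27-29 |
Completion: 101=27  102=19  103=10  104=29
Turnaround (C−A): 101=27  102=19  103=10  104=29
Turnaround = completion − arrival: 101=27, 102=19, 103=10, 104=29
Total turnaround = 27 + 19 + 10 + 29 = 85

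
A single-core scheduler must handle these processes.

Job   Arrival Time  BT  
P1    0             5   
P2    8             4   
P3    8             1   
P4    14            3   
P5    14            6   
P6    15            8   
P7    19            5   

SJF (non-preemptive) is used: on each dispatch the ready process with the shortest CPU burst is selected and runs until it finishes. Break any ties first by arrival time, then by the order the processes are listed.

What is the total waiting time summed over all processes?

Schedule: | P1 0-5 | idle 5-8 | P3 8-9 | P2 9-13 | idle 13-14 | P4 14-17 | P5 17-23 | P7 23-28 | P6 28-36 |
Completion: P1=5  P2=13  P3=9  P4=17  P5=23  P6=36  P7=28
Waiting = turnaround − burst: P1=0, P2=1, P3=0, P4=0, P5=3, P6=13, P7=4
Total waiting = 0 + 1 + 0 + 0 + 3 + 13 + 4 = 21

21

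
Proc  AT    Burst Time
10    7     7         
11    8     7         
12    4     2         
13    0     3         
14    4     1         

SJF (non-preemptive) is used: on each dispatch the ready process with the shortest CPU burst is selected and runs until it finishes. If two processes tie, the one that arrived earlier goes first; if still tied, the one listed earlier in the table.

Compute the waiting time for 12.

Schedule: | 13 0-3 | idle 3-4 | 14 4-5 | 12 5-7 | 10 7-14 | 11 14-21 |
Completion: 10=14  11=21  12=7  13=3  14=5
Waiting(12) = turnaround − burst = 3 − 2 = 1

1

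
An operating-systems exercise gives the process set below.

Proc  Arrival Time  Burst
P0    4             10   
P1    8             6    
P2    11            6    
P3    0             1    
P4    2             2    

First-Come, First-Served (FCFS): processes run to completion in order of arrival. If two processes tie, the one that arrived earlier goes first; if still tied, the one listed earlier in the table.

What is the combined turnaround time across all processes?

Gantt: | P3 0-1 | idle 1-2 | P4 2-4 | P0 4-14 | P1 14-20 | P2 20-26 |
Completion: P0=14  P1=20  P2=26  P3=1  P4=4
Turnaround = completion − arrival: P0=10, P1=12, P2=15, P3=1, P4=2
Total turnaround = 10 + 12 + 15 + 1 + 2 = 40

40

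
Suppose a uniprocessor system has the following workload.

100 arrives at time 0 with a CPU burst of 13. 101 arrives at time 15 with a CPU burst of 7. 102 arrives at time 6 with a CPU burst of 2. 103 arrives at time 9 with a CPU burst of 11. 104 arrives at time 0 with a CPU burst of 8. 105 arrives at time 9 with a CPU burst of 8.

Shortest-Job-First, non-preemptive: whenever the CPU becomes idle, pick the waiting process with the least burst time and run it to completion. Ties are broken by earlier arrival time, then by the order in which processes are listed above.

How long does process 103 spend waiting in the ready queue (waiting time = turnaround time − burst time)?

Schedule: | 104 0-8 | 102 8-10 | 105 10-18 | 101 18-25 | 103 25-36 | 100 36-49 |
Completion: 100=49  101=25  102=10  103=36  104=8  105=18
Turnaround (C−A): 100=49  101=10  102=4  103=27  104=8  105=9
Waiting(103) = turnaround − burst = 27 − 11 = 16

16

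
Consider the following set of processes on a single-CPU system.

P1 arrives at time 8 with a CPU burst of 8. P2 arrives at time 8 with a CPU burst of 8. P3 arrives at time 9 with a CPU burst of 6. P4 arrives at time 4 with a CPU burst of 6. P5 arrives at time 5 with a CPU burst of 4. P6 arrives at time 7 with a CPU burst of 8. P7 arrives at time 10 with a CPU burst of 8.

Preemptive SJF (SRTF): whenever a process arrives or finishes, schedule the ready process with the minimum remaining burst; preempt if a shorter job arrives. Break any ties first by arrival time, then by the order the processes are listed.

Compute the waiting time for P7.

Gantt: | idle 0-4 | P4 4-5 | P5 5-9 | P4 9-14 | P3 14-20 | P6 20-28 | P1 28-36 | P2 36-44 | P7 44-52 |
Completion: P1=36  P2=44  P3=20  P4=14  P5=9  P6=28  P7=52
Turnaround (C−A): P1=28  P2=36  P3=11  P4=10  P5=4  P6=21  P7=42
Waiting(P7) = turnaround − burst = 42 − 8 = 34

34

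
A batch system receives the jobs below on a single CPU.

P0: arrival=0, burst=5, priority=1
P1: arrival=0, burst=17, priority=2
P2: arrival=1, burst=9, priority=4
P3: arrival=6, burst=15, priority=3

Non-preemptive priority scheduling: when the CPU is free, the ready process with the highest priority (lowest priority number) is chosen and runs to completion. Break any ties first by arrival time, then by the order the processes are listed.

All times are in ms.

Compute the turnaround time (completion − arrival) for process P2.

45

Schedule: | P0 0-5 | P1 5-22 | P3 22-37 | P2 37-46 |
Completion: P0=5  P1=22  P2=46  P3=37
Turnaround (C−A): P0=5  P1=22  P2=45  P3=31
Turnaround(P2) = completion − arrival = 46 − 1 = 45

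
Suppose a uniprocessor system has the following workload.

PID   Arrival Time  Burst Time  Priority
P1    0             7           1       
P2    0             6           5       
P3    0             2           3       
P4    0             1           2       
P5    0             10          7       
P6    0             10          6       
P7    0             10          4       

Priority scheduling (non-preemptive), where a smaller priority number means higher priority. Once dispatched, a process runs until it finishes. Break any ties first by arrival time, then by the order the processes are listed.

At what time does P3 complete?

Schedule: | P1 0-7 | P4 7-8 | P3 8-10 | P7 10-20 | P2 20-26 | P6 26-36 | P5 36-46 |
Completion: P1=7  P2=26  P3=10  P4=8  P5=46  P6=36  P7=20
Turnaround (C−A): P1=7  P2=26  P3=10  P4=8  P5=46  P6=36  P7=20

10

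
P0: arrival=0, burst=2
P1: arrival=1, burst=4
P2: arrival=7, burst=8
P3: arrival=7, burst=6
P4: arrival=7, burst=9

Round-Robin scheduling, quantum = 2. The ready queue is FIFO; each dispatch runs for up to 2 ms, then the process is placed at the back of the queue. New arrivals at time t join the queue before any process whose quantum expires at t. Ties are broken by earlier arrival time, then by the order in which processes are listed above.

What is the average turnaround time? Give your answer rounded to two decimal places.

13.20

Timeline: | P0 0-2 | P1 2-6 | idle 6-7 | P2 7-9 | P3 9-11 | P4 11-13 | P2 13-15 | P3 15-17 | P4 17-19 | P2 19-21 | P3 21-23 | P4 23-25 | P2 25-27 | P4 27-30 |
Completion: P0=2  P1=6  P2=27  P3=23  P4=30
Turnaround (C−A): P0=2  P1=5  P2=20  P3=16  P4=23
Turnaround times: P0=2, P1=5, P2=20, P3=16, P4=23
Average turnaround = (2+5+20+16+23) / 5 = 66/5 = 13.20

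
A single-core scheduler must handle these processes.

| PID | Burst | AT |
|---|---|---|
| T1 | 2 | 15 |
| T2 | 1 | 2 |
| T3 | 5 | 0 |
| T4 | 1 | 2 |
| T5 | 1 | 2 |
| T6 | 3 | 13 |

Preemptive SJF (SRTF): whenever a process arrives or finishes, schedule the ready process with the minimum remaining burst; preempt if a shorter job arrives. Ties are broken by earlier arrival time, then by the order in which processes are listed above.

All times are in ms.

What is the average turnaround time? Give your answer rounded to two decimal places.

Schedule: | T3 0-2 | T2 2-3 | T4 3-4 | T5 4-5 | T3 5-8 | idle 8-13 | T6 13-16 | T1 16-18 |
Completion: T1=18  T2=3  T3=8  T4=4  T5=5  T6=16
Turnaround (C−A): T1=3  T2=1  T3=8  T4=2  T5=3  T6=3
Turnaround times: T1=3, T2=1, T3=8, T4=2, T5=3, T6=3
Average turnaround = (3+1+8+2+3+3) / 6 = 20/6 = 3.33

3.33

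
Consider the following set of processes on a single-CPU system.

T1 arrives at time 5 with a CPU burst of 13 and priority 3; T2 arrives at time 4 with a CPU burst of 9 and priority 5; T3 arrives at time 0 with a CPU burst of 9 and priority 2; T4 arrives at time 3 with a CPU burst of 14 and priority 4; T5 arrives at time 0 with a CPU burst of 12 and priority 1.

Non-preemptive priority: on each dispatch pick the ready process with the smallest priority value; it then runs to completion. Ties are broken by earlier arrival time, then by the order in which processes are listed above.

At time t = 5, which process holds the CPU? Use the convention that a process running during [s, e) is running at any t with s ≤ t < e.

Timeline: | T5 0-12 | T3 12-21 | T1 21-34 | T4 34-48 | T2 48-57 |
Completion: T1=34  T2=57  T3=21  T4=48  T5=12
Turnaround (C−A): T1=29  T2=53  T3=21  T4=45  T5=12

T5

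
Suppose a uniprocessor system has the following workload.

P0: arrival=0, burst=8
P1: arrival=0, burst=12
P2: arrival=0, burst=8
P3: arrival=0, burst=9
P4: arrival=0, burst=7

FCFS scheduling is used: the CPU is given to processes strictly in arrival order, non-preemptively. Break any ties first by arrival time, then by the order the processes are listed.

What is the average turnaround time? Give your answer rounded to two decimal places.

Gantt: | P0 0-8 | P1 8-20 | P2 20-28 | P3 28-37 | P4 37-44 |
Completion: P0=8  P1=20  P2=28  P3=37  P4=44
Turnaround (C−A): P0=8  P1=20  P2=28  P3=37  P4=44
Turnaround times: P0=8, P1=20, P2=28, P3=37, P4=44
Average turnaround = (8+20+28+37+44) / 5 = 137/5 = 27.40

27.40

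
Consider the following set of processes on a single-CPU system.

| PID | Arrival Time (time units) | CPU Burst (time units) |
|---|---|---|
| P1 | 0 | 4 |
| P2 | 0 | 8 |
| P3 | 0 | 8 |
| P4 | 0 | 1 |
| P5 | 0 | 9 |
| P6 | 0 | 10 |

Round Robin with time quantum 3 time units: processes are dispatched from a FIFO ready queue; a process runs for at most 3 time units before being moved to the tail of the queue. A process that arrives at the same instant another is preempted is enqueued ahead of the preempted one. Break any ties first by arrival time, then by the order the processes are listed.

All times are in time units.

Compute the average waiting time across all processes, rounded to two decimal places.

Gantt: | P1 0-3 | P2 3-6 | P3 6-9 | P4 9-10 | P5 10-13 | P6 13-16 | P1 16-17 | P2 17-20 | P3 20-23 | P5 23-26 | P6 26-29 | P2 29-31 | P3 31-33 | P5 33-36 | P6 36-40 |
Completion: P1=17  P2=31  P3=33  P4=10  P5=36  P6=40
Turnaround (C−A): P1=17  P2=31  P3=33  P4=10  P5=36  P6=40
Waiting times: P1=13, P2=23, P3=25, P4=9, P5=27, P6=30
Average waiting = (13+23+25+9+27+30) / 6 = 127/6 = 21.17

21.17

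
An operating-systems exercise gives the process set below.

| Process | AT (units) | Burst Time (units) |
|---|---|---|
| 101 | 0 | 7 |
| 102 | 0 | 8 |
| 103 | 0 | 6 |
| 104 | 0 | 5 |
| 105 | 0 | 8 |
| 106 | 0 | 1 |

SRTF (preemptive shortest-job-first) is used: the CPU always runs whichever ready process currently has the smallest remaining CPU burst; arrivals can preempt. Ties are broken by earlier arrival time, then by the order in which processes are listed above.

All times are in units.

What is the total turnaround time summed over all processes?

100

Schedule: | 106 0-1 | 104 1-6 | 103 6-12 | 101 12-19 | 102 19-27 | 105 27-35 |
Completion: 101=19  102=27  103=12  104=6  105=35  106=1
Turnaround = completion − arrival: 101=19, 102=27, 103=12, 104=6, 105=35, 106=1
Total turnaround = 19 + 27 + 12 + 6 + 35 + 1 = 100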